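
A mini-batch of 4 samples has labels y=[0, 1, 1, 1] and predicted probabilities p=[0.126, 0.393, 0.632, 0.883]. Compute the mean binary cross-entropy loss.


L[0] = -ln(1-0.126) = -ln(0.874) = 0.1347
L[1] = -ln(0.393) = 0.9339
L[2] = -ln(0.632) = 0.4589
L[3] = -ln(0.883) = 0.1244
mean = (0.1347 + 0.9339 + 0.4589 + 0.1244)/4 = 0.413

0.413


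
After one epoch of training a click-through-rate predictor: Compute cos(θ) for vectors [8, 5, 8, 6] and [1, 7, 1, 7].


A·B = 8·1 + 5·7 + 8·1 + 6·7 = 93
‖A‖ = √189 = 13.7477, ‖B‖ = √100 = 10
cos = 93/(√189·√100) = 93/√18900 = 0.6765

0.6765


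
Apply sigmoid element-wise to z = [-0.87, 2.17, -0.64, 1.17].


σ(-0.87) = 1/(1+e^0.87) = 0.2953
σ(2.17) = 1/(1+e^-2.17) = 0.8975
σ(-0.64) = 1/(1+e^0.64) = 0.3452
σ(1.17) = 1/(1+e^-1.17) = 0.7631
result = [0.2953, 0.8975, 0.3452, 0.7631]

[0.2953, 0.8975, 0.3452, 0.7631]


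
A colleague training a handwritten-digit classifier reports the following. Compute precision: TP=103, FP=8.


Precision = TP/(TP+FP)
= 103/(103+8)
= 103/111 = 92.79%

92.79%


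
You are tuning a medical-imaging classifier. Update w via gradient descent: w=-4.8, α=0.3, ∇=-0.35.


w_new = w - α·∇
= -4.8 - 0.3·-0.35
= -4.8 + 0.105
= -4.695

-4.695


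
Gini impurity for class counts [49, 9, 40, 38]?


Probabilities: [49/136, 9/136, 40/136, 38/136] ≈ [0.3603, 0.0662, 0.2941, 0.2794]
Σpᵢ² = (2401 + 81 + 1600 + 1444)/136² = 5526/18496
Gini = 1 - Σpᵢ² = 1 - 5526/18496 = 0.7012

0.7012


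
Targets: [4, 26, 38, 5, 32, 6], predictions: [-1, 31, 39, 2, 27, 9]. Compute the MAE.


Absolute errors: |4+ 1|=5, |26-31|=5, |38-39|=1, |5-2|=3, |32-27|=5, |6-9|=3
Sum = 22
MAE = 22/6 = 11/3

11/3


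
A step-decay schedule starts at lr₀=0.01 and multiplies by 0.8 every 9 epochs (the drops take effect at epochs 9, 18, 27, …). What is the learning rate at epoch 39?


n_drops = ⌊39/9⌋ = 4
lr = 0.01·0.8^4 = 0.01·0.4096 = 0.004096

0.004096


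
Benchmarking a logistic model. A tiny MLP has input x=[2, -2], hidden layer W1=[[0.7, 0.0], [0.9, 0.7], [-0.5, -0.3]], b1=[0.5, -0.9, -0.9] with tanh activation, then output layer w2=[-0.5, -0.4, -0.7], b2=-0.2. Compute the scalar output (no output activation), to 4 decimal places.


z1[0] = (0.7)·(2) + (0.0)·(-2) + 0.5 = 1.9
z1[1] = (0.9)·(2) + (0.7)·(-2) - 0.9 = -0.5
z1[2] = (-0.5)·(2) + (-0.3)·(-2) - 0.9 = -1.3
h = tanh(z1) = [0.9562, -0.4621, -0.8617]
output = (-0.5)·(0.9562) + (-0.4)·(-0.4621) + (-0.7)·(-0.8617) - 0.2 = 0.1099

0.1099


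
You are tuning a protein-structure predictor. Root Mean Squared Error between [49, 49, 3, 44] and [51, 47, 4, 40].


MSE = 25/4 = 6.25
RMSE = √(25/4) = 2.5

2.5


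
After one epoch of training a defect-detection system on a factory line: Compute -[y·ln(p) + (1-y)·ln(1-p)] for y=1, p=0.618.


BCE = -[y·ln(p) + (1-y)·ln(1-p)]
= -1·ln(0.618) - 0
= -ln(0.618) = 0.4813

0.4813


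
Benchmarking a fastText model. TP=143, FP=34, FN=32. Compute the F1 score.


Precision = 143/177 = 0.8079
Recall = 143/175 = 0.8171
F1 = 2·P·R/(P+R) = 2·TP/(2·TP+FP+FN) = 286/(286+34+32) = 286/352 = 0.8125

0.8125


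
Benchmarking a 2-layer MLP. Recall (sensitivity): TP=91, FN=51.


Recall = TP/(TP+FN)
= 91/(91+51)
= 91/142 = 64.08%

64.08%


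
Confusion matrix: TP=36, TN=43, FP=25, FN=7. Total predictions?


Total = TP + TN + FP + FN
= 36 + 43 + 25 + 7
= 111
(Predicted positive: 61, predicted negative: 50)

111


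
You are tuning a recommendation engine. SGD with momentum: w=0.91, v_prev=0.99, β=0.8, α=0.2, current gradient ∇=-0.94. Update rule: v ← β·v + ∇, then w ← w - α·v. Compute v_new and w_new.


v_new = 0.8·0.99 - 0.94 = 0.792 - 0.94 = -0.148
w_new = 0.91 - 0.2·-0.148 = 0.91 + 0.0296 = 0.9396

v_new=-0.148, w_new=0.9396


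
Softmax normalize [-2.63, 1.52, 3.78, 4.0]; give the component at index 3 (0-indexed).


Exponentials: e^-2.63=0.0721, e^1.52=4.5722, e^3.78=43.816, e^4.0=54.5982
Sum = 103.0585
Softmax = [0.0007, 0.0444, 0.4252, 0.5298]
p[3] = 54.5982/103.0585 = 0.5298

0.5298


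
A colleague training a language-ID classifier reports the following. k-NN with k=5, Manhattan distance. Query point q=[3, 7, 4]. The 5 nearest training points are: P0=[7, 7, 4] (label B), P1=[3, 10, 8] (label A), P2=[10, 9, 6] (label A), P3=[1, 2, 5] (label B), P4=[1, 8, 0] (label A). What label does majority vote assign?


d(q,P0) = 4  (label B)
d(q,P1) = 7  (label A)
d(q,P2) = 11  (label A)
d(q,P3) = 8  (label B)
d(q,P4) = 7  (label A)
Votes: A=3, B=2
Majority → A

A


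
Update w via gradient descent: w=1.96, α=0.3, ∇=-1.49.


w_new = w - α·∇
= 1.96 - 0.3·-1.49
= 1.96 + 0.447
= 2.407

2.407


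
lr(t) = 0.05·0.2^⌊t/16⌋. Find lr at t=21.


n_drops = ⌊21/16⌋ = 1
lr = 0.05·0.2^1 = 0.05·0.2 = 0.01

0.01


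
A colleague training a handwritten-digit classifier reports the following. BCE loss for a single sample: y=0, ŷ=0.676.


BCE = -[y·ln(p) + (1-y)·ln(1-p)]
= -0 - 1·ln(1-0.676)
= -ln(0.324) = 1.127

1.127


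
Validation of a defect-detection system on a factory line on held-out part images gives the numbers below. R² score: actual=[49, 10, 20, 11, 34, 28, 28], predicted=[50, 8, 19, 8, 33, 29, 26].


ȳ = 25.7143
SS_res = Σ(y-ŷ)² = 21
SS_tot = Σ(y-ȳ)² = 1117.43
R² = 1 - SS_res/SS_tot = 1 - 0.0188 = 0.9812

0.9812


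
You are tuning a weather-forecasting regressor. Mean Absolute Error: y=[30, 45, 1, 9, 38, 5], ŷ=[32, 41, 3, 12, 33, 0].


Absolute errors: |30-32|=2, |45-41|=4, |1-3|=2, |9-12|=3, |38-33|=5, |5-0|=5
Sum = 21
MAE = 21/6 = 7/2

7/2


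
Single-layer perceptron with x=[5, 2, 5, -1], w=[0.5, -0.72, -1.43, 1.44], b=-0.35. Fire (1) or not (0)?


z = (5)·(0.5) + (2)·(-0.72) + (5)·(-1.43) + (-1)·(1.44) - 0.35
  = -7.88
step(z) = 0 (z<0)

0


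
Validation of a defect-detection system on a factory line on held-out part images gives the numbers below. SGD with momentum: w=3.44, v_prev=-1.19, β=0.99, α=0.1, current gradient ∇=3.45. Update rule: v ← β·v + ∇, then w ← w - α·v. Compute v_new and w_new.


v_new = 0.99·-1.19 + 3.45 = -1.1781 + 3.45 = 2.2719
w_new = 3.44 - 0.1·2.2719 = 3.44 - 0.22719 = 3.21281

v_new=2.2719, w_new=3.21281


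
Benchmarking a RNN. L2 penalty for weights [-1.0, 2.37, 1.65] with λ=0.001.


‖w‖₂² = (-1.0)² + (2.37)² + (1.65)²
     = 1 + 5.6169 + 2.7225
     = 9.3394
λ·‖w‖₂² = 0.001·9.3394 = 0.009339

0.009339


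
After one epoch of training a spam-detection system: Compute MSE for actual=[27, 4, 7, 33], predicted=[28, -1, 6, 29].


Squared errors: (27-28)²=1, (4+ 1)²=25, (7-6)²=1, (33-29)²=16
Sum = 43
MSE = 43/4 = 43/4

43/4


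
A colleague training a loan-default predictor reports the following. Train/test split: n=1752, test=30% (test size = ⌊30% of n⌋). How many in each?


Test = ⌊1752·30/100⌋ = 525
Train = 1752 - 525 = 1227

Train: 1227, Test: 525


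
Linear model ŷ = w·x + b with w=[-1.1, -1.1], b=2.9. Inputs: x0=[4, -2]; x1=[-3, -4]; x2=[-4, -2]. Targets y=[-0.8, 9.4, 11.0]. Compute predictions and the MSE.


ŷ0 = (-1.1)·(4) + (-1.1)·(-2) + 2.9 = 0.7
ŷ1 = (-1.1)·(-3) + (-1.1)·(-4) + 2.9 = 10.6
ŷ2 = (-1.1)·(-4) + (-1.1)·(-2) + 2.9 = 9.5
errors² = [2.25, 1.44, 2.25]
MSE = 5.9400/3 = 1.98

1.98


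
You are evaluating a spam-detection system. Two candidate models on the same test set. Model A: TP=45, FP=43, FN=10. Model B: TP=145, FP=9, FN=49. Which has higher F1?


Model A: P=45/88=0.5114, R=45/55=0.8182, F1=2PR/(P+R)=2TP/(2TP+FP+FN)=90/143=0.6294
Model B: P=145/154=0.9416, R=145/194=0.7474, F1=2PR/(P+R)=2TP/(2TP+FP+FN)=290/348=0.8333
0.6294 < 0.8333 → Model B

Model B


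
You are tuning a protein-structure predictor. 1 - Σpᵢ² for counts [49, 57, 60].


Probabilities: [49/166, 57/166, 60/166] ≈ [0.2952, 0.3434, 0.3614]
Σpᵢ² = (2401 + 3249 + 3600)/166² = 9250/27556
Gini = 1 - Σpᵢ² = 1 - 9250/27556 = 0.6643

0.6643


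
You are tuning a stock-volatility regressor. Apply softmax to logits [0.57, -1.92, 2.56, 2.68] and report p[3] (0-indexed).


Exponentials: e^0.57=1.7683, e^-1.92=0.1466, e^2.56=12.9358, e^2.68=14.5851
Sum = 29.4358
Softmax = [0.0601, 0.005, 0.4395, 0.4955]
p[3] = 14.5851/29.4358 = 0.4955

0.4955


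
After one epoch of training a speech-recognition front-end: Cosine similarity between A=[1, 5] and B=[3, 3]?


A·B = 1·3 + 5·3 = 18
‖A‖ = √26 = 5.099, ‖B‖ = √18 = 4.2426
cos = 18/(√26·√18) = 18/√468 = 0.8321

0.8321


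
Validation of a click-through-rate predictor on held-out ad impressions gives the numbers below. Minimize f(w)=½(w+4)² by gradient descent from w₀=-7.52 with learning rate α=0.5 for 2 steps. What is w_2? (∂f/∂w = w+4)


step 1: grad = -7.52+4 = -3.52; w = -7.52 - 0.5·(-3.52) = -5.76
step 2: grad = -5.76+4 = -1.76; w = -5.76 - 0.5·(-1.76) = -4.88

-4.88


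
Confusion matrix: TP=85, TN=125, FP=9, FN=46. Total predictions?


Total = TP + TN + FP + FN
= 85 + 125 + 9 + 46
= 265
(Predicted positive: 94, predicted negative: 171)

265


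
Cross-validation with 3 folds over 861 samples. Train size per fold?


Fold size = 861/3 = 287
Training per fold = 861 - 287 = 574

574


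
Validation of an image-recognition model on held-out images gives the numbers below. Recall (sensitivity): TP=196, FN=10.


Recall = TP/(TP+FN)
= 196/(196+10)
= 196/206 = 95.15%

95.15%


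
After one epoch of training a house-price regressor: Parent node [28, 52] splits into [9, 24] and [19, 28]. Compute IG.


Parent = [28, 52], H_parent = 0.9341
H_left = 0.8454 (n=33), H_right = 0.9734 (n=47)
H_children = (33/80)·0.8454 + (47/80)·0.9734 = 0.9206
IG = 0.9341 - 0.9206 = 0.0135

0.0135


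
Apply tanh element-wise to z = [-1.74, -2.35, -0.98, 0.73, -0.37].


tanh(-1.74) = -0.9402
tanh(-2.35) = -0.982
tanh(-0.98) = -0.7531
tanh(0.73) = 0.6231
tanh(-0.37) = -0.354
result = [-0.9402, -0.982, -0.7531, 0.6231, -0.354]

[-0.9402, -0.982, -0.7531, 0.6231, -0.354]


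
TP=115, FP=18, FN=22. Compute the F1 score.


Precision = 115/133 = 0.8647
Recall = 115/137 = 0.8394
F1 = 2·P·R/(P+R) = 2·TP/(2·TP+FP+FN) = 230/(230+18+22) = 230/270 = 0.8519

0.8519


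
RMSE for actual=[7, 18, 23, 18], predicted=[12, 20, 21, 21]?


MSE = 42/4 = 10.5
RMSE = √(42/4) = 3.2404

3.2404


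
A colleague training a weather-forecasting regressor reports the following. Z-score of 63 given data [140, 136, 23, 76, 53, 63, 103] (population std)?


μ = 84.8571, σ = 40.3252
z = (63 - 84.8571)/40.3252 = -0.542

-0.542


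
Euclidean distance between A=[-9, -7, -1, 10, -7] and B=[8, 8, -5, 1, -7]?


d = √((-9-8)² + (-7-8)² + (-1+ 5)² + (10-1)² + (-7+ 7)²)
  = √(289 + 225 + 16 + 81 + 0)
  = √611 = 24.7184

24.7184


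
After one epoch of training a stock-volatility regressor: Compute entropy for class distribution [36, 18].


Probabilities: [36/54, 18/54] ≈ [0.6667, 0.3333]
H = -((36/54)·log₂(36/54) + (18/54)·log₂(18/54))
  = 0.9183 bits

0.9183 bits


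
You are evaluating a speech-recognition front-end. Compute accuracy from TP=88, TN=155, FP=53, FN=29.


Accuracy = (TP+TN)/(TP+TN+FP+FN)
= (88+155)/(325)
= 243/325 = 74.77%

74.77%


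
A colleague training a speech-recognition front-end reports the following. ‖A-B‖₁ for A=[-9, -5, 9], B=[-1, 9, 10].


d = |-9+ 1| + |-5-9| + |9-10|
  = 8 + 14 + 1
  = 23

23


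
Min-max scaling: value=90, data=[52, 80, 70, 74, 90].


min=52, max=90
(90-52)/(90-52) = 38/38 = 1.0

1.0


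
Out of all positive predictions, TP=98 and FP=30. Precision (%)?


Precision = TP/(TP+FP)
= 98/(98+30)
= 98/128 = 76.56%

76.56%


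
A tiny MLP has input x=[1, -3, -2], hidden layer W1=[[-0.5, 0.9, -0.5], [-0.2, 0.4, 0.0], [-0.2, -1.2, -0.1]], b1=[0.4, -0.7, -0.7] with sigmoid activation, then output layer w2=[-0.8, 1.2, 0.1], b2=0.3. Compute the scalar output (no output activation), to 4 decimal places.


z1[0] = (-0.5)·(1) + (0.9)·(-3) + (-0.5)·(-2) + 0.4 = -1.8
z1[1] = (-0.2)·(1) + (0.4)·(-3) + (0.0)·(-2) - 0.7 = -2.1
z1[2] = (-0.2)·(1) + (-1.2)·(-3) + (-0.1)·(-2) - 0.7 = 2.9
h = sigmoid(z1) = [0.1419, 0.1091, 0.9478]
output = (-0.8)·(0.1419) + (1.2)·(0.1091) + (0.1)·(0.9478) + 0.3 = 0.4122

0.4122


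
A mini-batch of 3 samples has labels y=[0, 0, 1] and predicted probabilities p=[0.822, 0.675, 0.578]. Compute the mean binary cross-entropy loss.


L[0] = -ln(1-0.822) = -ln(0.178) = 1.726
L[1] = -ln(1-0.675) = -ln(0.325) = 1.1239
L[2] = -ln(0.578) = 0.5482
mean = (1.726 + 1.1239 + 0.5482)/3 = 1.1327

1.1327


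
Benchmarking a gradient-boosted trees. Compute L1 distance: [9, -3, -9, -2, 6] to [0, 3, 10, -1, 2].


d = |9-0| + |-3-3| + |-9-10| + |-2+ 1| + |6-2|
  = 9 + 6 + 19 + 1 + 4
  = 39

39


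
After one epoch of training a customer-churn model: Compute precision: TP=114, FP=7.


Precision = TP/(TP+FP)
= 114/(114+7)
= 114/121 = 94.21%

94.21%


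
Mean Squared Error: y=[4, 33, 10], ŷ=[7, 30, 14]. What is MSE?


Squared errors: (4-7)²=9, (33-30)²=9, (10-14)²=16
Sum = 34
MSE = 34/3 = 34/3

34/3


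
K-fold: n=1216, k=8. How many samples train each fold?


Fold size = 1216/8 = 152
Training per fold = 1216 - 152 = 1064

1064


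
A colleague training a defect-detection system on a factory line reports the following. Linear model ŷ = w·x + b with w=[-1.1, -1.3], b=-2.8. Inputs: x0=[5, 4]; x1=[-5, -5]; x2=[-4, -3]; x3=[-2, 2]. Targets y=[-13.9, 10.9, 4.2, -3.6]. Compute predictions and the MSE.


ŷ0 = (-1.1)·(5) + (-1.3)·(4) - 2.8 = -13.5
ŷ1 = (-1.1)·(-5) + (-1.3)·(-5) - 2.8 = 9.2
ŷ2 = (-1.1)·(-4) + (-1.3)·(-3) - 2.8 = 5.5
ŷ3 = (-1.1)·(-2) + (-1.3)·(2) - 2.8 = -3.2
errors² = [0.16, 2.89, 1.69, 0.16]
MSE = 4.9000/4 = 1.225

1.225


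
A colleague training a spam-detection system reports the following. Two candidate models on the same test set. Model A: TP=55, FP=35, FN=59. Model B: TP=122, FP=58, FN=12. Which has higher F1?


Model A: P=55/90=0.6111, R=55/114=0.4825, F1=2PR/(P+R)=2TP/(2TP+FP+FN)=110/204=0.5392
Model B: P=122/180=0.6778, R=122/134=0.9104, F1=2PR/(P+R)=2TP/(2TP+FP+FN)=244/314=0.7771
0.5392 < 0.7771 → Model B

Model B


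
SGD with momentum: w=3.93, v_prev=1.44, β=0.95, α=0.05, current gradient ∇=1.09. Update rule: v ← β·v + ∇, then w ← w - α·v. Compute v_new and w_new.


v_new = 0.95·1.44 + 1.09 = 1.368 + 1.09 = 2.458
w_new = 3.93 - 0.05·2.458 = 3.93 - 0.1229 = 3.8071

v_new=2.458, w_new=3.8071


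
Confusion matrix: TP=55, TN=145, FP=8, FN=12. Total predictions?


Total = TP + TN + FP + FN
= 55 + 145 + 8 + 12
= 220
(Predicted positive: 63, predicted negative: 157)

220


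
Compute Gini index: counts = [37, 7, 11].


Probabilities: [37/55, 7/55, 11/55] ≈ [0.6727, 0.1273, 0.2]
Σpᵢ² = (1369 + 49 + 121)/55² = 1539/3025
Gini = 1 - Σpᵢ² = 1 - 1539/3025 = 0.4912

0.4912


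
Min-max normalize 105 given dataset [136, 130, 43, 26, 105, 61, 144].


min=26, max=144
(105-26)/(144-26) = 79/118 = 0.6695

0.6695


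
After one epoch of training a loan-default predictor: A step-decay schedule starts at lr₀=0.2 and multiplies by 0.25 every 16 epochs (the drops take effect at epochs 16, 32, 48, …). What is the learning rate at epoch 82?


n_drops = ⌊82/16⌋ = 5
lr = 0.2·0.25^5 = 0.2·0.0009765625 = 0.0001953125

0.0001953125


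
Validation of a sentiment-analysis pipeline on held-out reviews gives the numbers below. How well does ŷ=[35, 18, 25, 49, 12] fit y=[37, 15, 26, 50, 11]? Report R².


ȳ = 27.8
SS_res = Σ(y-ŷ)² = 16
SS_tot = Σ(y-ȳ)² = 1026.8
R² = 1 - SS_res/SS_tot = 1 - 0.0156 = 0.9844

0.9844


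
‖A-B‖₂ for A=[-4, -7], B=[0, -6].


d = √((-4-0)² + (-7+ 6)²)
  = √(16 + 1)
  = √17 = 4.1231

4.1231


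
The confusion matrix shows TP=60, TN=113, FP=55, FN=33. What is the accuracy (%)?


Accuracy = (TP+TN)/(TP+TN+FP+FN)
= (60+113)/(261)
= 173/261 = 66.28%

66.28%


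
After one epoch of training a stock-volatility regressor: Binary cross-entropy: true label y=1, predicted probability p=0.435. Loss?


BCE = -[y·ln(p) + (1-y)·ln(1-p)]
= -1·ln(0.435) - 0
= -ln(0.435) = 0.8324

0.8324


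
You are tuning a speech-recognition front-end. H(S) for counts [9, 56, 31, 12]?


Probabilities: [9/108, 56/108, 31/108, 12/108] ≈ [0.0833, 0.5185, 0.287, 0.1111]
H = -((9/108)·log₂(9/108) + (56/108)·log₂(56/108) + (31/108)·log₂(31/108) + (12/108)·log₂(12/108))
  = 1.6591 bits

1.6591 bits


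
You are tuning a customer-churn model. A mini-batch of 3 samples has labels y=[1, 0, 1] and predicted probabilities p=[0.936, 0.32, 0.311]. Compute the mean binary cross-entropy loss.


L[0] = -ln(0.936) = 0.0661
L[1] = -ln(1-0.32) = -ln(0.68) = 0.3857
L[2] = -ln(0.311) = 1.168
mean = (0.0661 + 0.3857 + 1.168)/3 = 0.5399

0.5399


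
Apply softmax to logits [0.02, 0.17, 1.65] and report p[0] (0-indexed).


Exponentials: e^0.02=1.0202, e^0.17=1.1853, e^1.65=5.207
Sum = 7.4125
Softmax = [0.1376, 0.1599, 0.7025]
p[0] = 1.0202/7.4125 = 0.1376

0.1376


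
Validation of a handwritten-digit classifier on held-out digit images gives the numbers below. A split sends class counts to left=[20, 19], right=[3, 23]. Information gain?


Parent = [23, 42], H_parent = 0.9375
H_left = 0.9995 (n=39), H_right = 0.5159 (n=26)
H_children = (39/65)·0.9995 + (26/65)·0.5159 = 0.8061
IG = 0.9375 - 0.8061 = 0.1314

0.1314


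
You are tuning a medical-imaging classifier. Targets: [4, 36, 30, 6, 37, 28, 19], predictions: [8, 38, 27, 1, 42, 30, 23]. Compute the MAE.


Absolute errors: |4-8|=4, |36-38|=2, |30-27|=3, |6-1|=5, |37-42|=5, |28-30|=2, |19-23|=4
Sum = 25
MAE = 25/7 = 25/7

25/7


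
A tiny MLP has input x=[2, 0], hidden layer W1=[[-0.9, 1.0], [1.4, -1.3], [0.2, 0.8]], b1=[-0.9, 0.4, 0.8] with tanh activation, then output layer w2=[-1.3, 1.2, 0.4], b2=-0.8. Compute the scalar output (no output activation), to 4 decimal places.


z1[0] = (-0.9)·(2) + (1.0)·(0) - 0.9 = -2.7
z1[1] = (1.4)·(2) + (-1.3)·(0) + 0.4 = 3.2
z1[2] = (0.2)·(2) + (0.8)·(0) + 0.8 = 1.2
h = tanh(z1) = [-0.991, 0.9967, 0.8337]
output = (-1.3)·(-0.991) + (1.2)·(0.9967) + (0.4)·(0.8337) - 0.8 = 2.0178

2.0178


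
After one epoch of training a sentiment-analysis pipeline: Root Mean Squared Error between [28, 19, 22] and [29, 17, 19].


MSE = 14/3 = 4.6667
RMSE = √(14/3) = 2.1602

2.1602


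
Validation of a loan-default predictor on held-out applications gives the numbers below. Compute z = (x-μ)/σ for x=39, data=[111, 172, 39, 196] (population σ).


μ = 129.5, σ = 60.7474
z = (39 - 129.5)/60.7474 = -1.4898

-1.4898


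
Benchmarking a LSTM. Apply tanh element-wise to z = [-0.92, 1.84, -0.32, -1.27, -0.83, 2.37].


tanh(-0.92) = -0.7259
tanh(1.84) = 0.9508
tanh(-0.32) = -0.3095
tanh(-1.27) = -0.8538
tanh(-0.83) = -0.6805
tanh(2.37) = 0.9827
result = [-0.7259, 0.9508, -0.3095, -0.8538, -0.6805, 0.9827]

[-0.7259, 0.9508, -0.3095, -0.8538, -0.6805, 0.9827]


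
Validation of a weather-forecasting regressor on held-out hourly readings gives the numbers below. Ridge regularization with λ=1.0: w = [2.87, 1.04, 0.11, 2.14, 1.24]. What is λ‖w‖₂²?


‖w‖₂² = (2.87)² + (1.04)² + (0.11)² + (2.14)² + (1.24)²
     = 8.2369 + 1.0816 + 0.0121 + 4.5796 + 1.5376
     = 15.4478
λ·‖w‖₂² = 1.0·15.4478 = 15.4478

15.4478


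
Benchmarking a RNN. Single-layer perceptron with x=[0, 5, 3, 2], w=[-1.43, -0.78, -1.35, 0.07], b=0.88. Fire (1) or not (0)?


z = (0)·(-1.43) + (5)·(-0.78) + (3)·(-1.35) + (2)·(0.07) + 0.88
  = -6.93
step(z) = 0 (z<0)

0


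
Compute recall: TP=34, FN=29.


Recall = TP/(TP+FN)
= 34/(34+29)
= 34/63 = 53.97%

53.97%


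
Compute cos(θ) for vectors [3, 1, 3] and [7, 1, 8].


A·B = 3·7 + 1·1 + 3·8 = 46
‖A‖ = √19 = 4.3589, ‖B‖ = √114 = 10.6771
cos = 46/(√19·√114) = 46/√2166 = 0.9884

0.9884


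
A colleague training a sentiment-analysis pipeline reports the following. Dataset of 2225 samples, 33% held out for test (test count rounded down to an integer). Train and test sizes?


Test = ⌊2225·33/100⌋ = 734
Train = 2225 - 734 = 1491

Train: 1491, Test: 734


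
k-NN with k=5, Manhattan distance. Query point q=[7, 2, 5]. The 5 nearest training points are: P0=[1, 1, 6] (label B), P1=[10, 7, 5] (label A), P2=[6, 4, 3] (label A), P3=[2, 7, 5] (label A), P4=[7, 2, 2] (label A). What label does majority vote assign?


d(q,P0) = 8  (label B)
d(q,P1) = 8  (label A)
d(q,P2) = 5  (label A)
d(q,P3) = 10  (label A)
d(q,P4) = 3  (label A)
Votes: A=4, B=1
Majority → A

A


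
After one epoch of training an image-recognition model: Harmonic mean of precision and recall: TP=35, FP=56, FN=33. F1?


Precision = 35/91 = 0.3846
Recall = 35/68 = 0.5147
F1 = 2·P·R/(P+R) = 2·TP/(2·TP+FP+FN) = 70/(70+56+33) = 70/159 = 0.4403

0.4403


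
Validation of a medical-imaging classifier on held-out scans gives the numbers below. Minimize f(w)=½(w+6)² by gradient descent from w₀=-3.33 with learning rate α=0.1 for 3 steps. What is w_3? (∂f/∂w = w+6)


step 1: grad = -3.33+6 = 2.67; w = -3.33 - 0.1·(2.67) = -3.597
step 2: grad = -3.597+6 = 2.403; w = -3.597 - 0.1·(2.403) = -3.8373
step 3: grad = -3.8373+6 = 2.1627; w = -3.8373 - 0.1·(2.1627) = -4.05357

-4.05357


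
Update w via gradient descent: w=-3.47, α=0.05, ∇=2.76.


w_new = w - α·∇
= -3.47 - 0.05·2.76
= -3.47 - 0.138
= -3.608

-3.608


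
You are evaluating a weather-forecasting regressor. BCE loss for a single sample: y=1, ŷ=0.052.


BCE = -[y·ln(p) + (1-y)·ln(1-p)]
= -1·ln(0.052) - 0
= -ln(0.052) = 2.9565

2.9565


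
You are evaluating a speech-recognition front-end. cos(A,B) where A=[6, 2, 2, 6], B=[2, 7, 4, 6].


A·B = 6·2 + 2·7 + 2·4 + 6·6 = 70
‖A‖ = √80 = 8.9443, ‖B‖ = √105 = 10.247
cos = 70/(√80·√105) = 70/√8400 = 0.7638

0.7638


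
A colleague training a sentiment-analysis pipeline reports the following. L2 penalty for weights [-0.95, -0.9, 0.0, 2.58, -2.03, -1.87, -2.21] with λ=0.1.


‖w‖₂² = (-0.95)² + (-0.9)² + (0.0)² + (2.58)² + (-2.03)² + (-1.87)² + (-2.21)²
     = 0.9025 + 0.81 + 0 + 6.6564 + 4.1209 + 3.4969 + 4.8841
     = 20.8708
λ·‖w‖₂² = 0.1·20.8708 = 2.08708

2.08708


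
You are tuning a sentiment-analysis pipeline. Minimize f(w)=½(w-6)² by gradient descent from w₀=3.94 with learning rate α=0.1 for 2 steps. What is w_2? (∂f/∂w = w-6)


step 1: grad = 3.94-6 = -2.06; w = 3.94 - 0.1·(-2.06) = 4.146
step 2: grad = 4.146-6 = -1.854; w = 4.146 - 0.1·(-1.854) = 4.3314

4.3314


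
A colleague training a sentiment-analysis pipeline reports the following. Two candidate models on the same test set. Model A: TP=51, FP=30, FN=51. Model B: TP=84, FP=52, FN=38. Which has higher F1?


Model A: P=51/81=0.6296, R=51/102=0.5, F1=2PR/(P+R)=2TP/(2TP+FP+FN)=102/183=0.5574
Model B: P=84/136=0.6176, R=84/122=0.6885, F1=2PR/(P+R)=2TP/(2TP+FP+FN)=168/258=0.6512
0.5574 < 0.6512 → Model B

Model B


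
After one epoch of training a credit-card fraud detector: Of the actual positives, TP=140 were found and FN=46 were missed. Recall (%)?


Recall = TP/(TP+FN)
= 140/(140+46)
= 140/186 = 75.27%

75.27%


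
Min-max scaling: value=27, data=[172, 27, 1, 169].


min=1, max=172
(27-1)/(172-1) = 26/171 = 0.152

0.152


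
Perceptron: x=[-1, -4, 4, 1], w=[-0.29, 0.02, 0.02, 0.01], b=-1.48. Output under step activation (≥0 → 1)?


z = (-1)·(-0.29) + (-4)·(0.02) + (4)·(0.02) + (1)·(0.01) - 1.48
  = -1.18
step(z) = 0 (z<0)

0


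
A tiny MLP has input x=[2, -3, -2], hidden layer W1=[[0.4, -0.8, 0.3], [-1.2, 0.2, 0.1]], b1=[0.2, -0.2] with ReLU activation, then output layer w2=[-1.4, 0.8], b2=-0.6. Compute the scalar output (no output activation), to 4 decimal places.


z1[0] = (0.4)·(2) + (-0.8)·(-3) + (0.3)·(-2) + 0.2 = 2.8
z1[1] = (-1.2)·(2) + (0.2)·(-3) + (0.1)·(-2) - 0.2 = -3.4
h = ReLU(z1) = [2.8, 0.0]
output = (-1.4)·(2.8) + (0.8)·(0.0) - 0.6 = -4.52

-4.52


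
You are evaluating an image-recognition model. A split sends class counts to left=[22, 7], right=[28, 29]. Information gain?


Parent = [50, 36], H_parent = 0.9808
H_left = 0.7973 (n=29), H_right = 0.9998 (n=57)
H_children = (29/86)·0.7973 + (57/86)·0.9998 = 0.9315
IG = 0.9808 - 0.9315 = 0.0493

0.0493


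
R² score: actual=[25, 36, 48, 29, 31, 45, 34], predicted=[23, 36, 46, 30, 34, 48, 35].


ȳ = 35.4286
SS_res = Σ(y-ŷ)² = 28
SS_tot = Σ(y-ȳ)² = 421.71
R² = 1 - SS_res/SS_tot = 1 - 0.0664 = 0.9336

0.9336


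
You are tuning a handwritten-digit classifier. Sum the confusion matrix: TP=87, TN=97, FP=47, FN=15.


Total = TP + TN + FP + FN
= 87 + 97 + 47 + 15
= 246
(Predicted positive: 134, predicted negative: 112)

246


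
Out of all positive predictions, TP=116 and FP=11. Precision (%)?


Precision = TP/(TP+FP)
= 116/(116+11)
= 116/127 = 91.34%

91.34%


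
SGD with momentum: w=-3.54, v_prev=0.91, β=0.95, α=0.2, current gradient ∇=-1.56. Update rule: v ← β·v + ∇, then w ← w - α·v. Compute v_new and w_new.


v_new = 0.95·0.91 - 1.56 = 0.8645 - 1.56 = -0.6955
w_new = -3.54 - 0.2·-0.6955 = -3.54 + 0.1391 = -3.4009

v_new=-0.6955, w_new=-3.4009


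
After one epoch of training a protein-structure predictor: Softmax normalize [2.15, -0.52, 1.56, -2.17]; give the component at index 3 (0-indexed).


Exponentials: e^2.15=8.5849, e^-0.52=0.5945, e^1.56=4.7588, e^-2.17=0.1142
Sum = 14.0524
Softmax = [0.6109, 0.0423, 0.3386, 0.0081]
p[3] = 0.1142/14.0524 = 0.0081

0.0081


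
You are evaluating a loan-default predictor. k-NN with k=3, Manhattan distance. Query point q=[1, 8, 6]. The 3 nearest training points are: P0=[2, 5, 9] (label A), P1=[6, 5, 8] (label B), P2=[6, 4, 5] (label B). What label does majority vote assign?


d(q,P0) = 7  (label A)
d(q,P1) = 10  (label B)
d(q,P2) = 10  (label B)
Votes: A=1, B=2
Majority → B

B


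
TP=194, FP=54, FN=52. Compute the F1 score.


Precision = 194/248 = 0.7823
Recall = 194/246 = 0.7886
F1 = 2·P·R/(P+R) = 2·TP/(2·TP+FP+FN) = 388/(388+54+52) = 388/494 = 0.7854

0.7854


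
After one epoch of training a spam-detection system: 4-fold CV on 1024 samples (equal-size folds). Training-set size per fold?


Fold size = 1024/4 = 256
Training per fold = 1024 - 256 = 768

768


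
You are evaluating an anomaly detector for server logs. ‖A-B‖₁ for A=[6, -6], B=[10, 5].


d = |6-10| + |-6-5|
  = 4 + 11
  = 15

15


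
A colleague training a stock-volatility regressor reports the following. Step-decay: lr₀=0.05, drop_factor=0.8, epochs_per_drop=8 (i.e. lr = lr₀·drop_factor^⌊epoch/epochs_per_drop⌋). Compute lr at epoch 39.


n_drops = ⌊39/8⌋ = 4
lr = 0.05·0.8^4 = 0.05·0.4096 = 0.02048

0.02048


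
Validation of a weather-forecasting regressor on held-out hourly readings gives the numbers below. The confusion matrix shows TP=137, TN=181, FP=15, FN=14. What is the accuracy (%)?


Accuracy = (TP+TN)/(TP+TN+FP+FN)
= (137+181)/(347)
= 318/347 = 91.64%

91.64%


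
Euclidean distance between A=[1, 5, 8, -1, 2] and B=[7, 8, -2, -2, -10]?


d = √((1-7)² + (5-8)² + (8+ 2)² + (-1+ 2)² + (2+ 10)²)
  = √(36 + 9 + 100 + 1 + 144)
  = √290 = 17.0294

17.0294


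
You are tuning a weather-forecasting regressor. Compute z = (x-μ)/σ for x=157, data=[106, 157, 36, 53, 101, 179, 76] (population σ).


μ = 101.1429, σ = 48.4014
z = (157 - 101.1429)/48.4014 = 1.154

1.154


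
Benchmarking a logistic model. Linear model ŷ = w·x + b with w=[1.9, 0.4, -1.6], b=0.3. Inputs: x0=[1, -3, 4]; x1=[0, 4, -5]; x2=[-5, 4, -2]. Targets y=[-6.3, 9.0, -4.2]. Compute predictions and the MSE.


ŷ0 = (1.9)·(1) + (0.4)·(-3) + (-1.6)·(4) + 0.3 = -5.4
ŷ1 = (1.9)·(0) + (0.4)·(4) + (-1.6)·(-5) + 0.3 = 9.9
ŷ2 = (1.9)·(-5) + (0.4)·(4) + (-1.6)·(-2) + 0.3 = -4.4
errors² = [0.81, 0.81, 0.04]
MSE = 1.6600/3 = 0.5533

0.5533


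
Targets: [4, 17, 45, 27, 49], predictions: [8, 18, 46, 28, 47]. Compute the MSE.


Squared errors: (4-8)²=16, (17-18)²=1, (45-46)²=1, (27-28)²=1, (49-47)²=4
Sum = 23
MSE = 23/5 = 23/5

23/5


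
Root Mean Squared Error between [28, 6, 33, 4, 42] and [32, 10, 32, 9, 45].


MSE = 67/5 = 13.4
RMSE = √(67/5) = 3.6606

3.6606


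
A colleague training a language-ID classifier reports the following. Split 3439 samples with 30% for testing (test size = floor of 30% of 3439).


Test = ⌊3439·30/100⌋ = 1031
Train = 3439 - 1031 = 2408

Train: 2408, Test: 1031


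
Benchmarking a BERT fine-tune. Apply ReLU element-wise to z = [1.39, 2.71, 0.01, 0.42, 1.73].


ReLU(1.39) = max(0, 1.39) = 1.39
ReLU(2.71) = max(0, 2.71) = 2.71
ReLU(0.01) = max(0, 0.01) = 0.01
ReLU(0.42) = max(0, 0.42) = 0.42
ReLU(1.73) = max(0, 1.73) = 1.73
result = [1.39, 2.71, 0.01, 0.42, 1.73]

[1.39, 2.71, 0.01, 0.42, 1.73]


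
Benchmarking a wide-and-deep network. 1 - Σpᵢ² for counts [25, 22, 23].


Probabilities: [25/70, 22/70, 23/70] ≈ [0.3571, 0.3143, 0.3286]
Σpᵢ² = (625 + 484 + 529)/70² = 1638/4900
Gini = 1 - Σpᵢ² = 1 - 1638/4900 = 0.6657

0.6657


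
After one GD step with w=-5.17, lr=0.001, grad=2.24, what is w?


w_new = w - α·∇
= -5.17 - 0.001·2.24
= -5.17 - 0.00224
= -5.17224

-5.17224


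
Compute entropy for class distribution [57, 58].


Probabilities: [57/115, 58/115] ≈ [0.4957, 0.5043]
H = -((57/115)·log₂(57/115) + (58/115)·log₂(58/115))
  = 0.9999 bits

0.9999 bits


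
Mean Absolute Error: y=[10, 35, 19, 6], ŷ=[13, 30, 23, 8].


Absolute errors: |10-13|=3, |35-30|=5, |19-23|=4, |6-8|=2
Sum = 14
MAE = 14/4 = 7/2

7/2


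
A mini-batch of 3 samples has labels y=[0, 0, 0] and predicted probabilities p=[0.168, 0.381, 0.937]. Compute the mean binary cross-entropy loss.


L[0] = -ln(1-0.168) = -ln(0.832) = 0.1839
L[1] = -ln(1-0.381) = -ln(0.619) = 0.4797
L[2] = -ln(1-0.937) = -ln(0.063) = 2.7646
mean = (0.1839 + 0.4797 + 2.7646)/3 = 1.1427

1.1427


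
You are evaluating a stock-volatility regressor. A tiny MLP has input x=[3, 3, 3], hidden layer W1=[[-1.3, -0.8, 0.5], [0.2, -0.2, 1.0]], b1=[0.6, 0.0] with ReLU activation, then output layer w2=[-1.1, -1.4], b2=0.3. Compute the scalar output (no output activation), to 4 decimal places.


z1[0] = (-1.3)·(3) + (-0.8)·(3) + (0.5)·(3) + 0.6 = -4.2
z1[1] = (0.2)·(3) + (-0.2)·(3) + (1.0)·(3) + 0.0 = 3.0
h = ReLU(z1) = [0.0, 3.0]
output = (-1.1)·(0.0) + (-1.4)·(3.0) + 0.3 = -3.9

-3.9


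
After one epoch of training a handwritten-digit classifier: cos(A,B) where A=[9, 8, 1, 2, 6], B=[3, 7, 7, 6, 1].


A·B = 9·3 + 8·7 + 1·7 + 2·6 + 6·1 = 108
‖A‖ = √186 = 13.6382, ‖B‖ = √144 = 12
cos = 108/(√186·√144) = 108/√26784 = 0.6599

0.6599


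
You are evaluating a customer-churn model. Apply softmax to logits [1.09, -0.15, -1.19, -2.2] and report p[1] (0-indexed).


Exponentials: e^1.09=2.9743, e^-0.15=0.8607, e^-1.19=0.3042, e^-2.2=0.1108
Sum = 4.25
Softmax = [0.6998, 0.2025, 0.0716, 0.0261]
p[1] = 0.8607/4.25 = 0.2025

0.2025


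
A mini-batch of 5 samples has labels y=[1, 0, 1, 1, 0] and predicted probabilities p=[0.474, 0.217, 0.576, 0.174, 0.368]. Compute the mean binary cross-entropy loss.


L[0] = -ln(0.474) = 0.7465
L[1] = -ln(1-0.217) = -ln(0.783) = 0.2446
L[2] = -ln(0.576) = 0.5516
L[3] = -ln(0.174) = 1.7487
L[4] = -ln(1-0.368) = -ln(0.632) = 0.4589
mean = (0.7465 + 0.2446 + 0.5516 + 1.7487 + 0.4589)/5 = 0.7501

0.7501


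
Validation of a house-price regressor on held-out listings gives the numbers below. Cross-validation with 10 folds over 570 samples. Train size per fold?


Fold size = 570/10 = 57
Training per fold = 570 - 57 = 513

513


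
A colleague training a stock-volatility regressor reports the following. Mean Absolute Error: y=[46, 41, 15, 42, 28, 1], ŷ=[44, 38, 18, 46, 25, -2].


Absolute errors: |46-44|=2, |41-38|=3, |15-18|=3, |42-46|=4, |28-25|=3, |1+ 2|=3
Sum = 18
MAE = 18/6 = 3

3


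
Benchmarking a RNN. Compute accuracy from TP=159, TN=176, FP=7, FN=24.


Accuracy = (TP+TN)/(TP+TN+FP+FN)
= (159+176)/(366)
= 335/366 = 91.53%

91.53%


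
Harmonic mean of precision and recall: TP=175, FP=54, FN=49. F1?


Precision = 175/229 = 0.7642
Recall = 175/224 = 0.7812
F1 = 2·P·R/(P+R) = 2·TP/(2·TP+FP+FN) = 350/(350+54+49) = 350/453 = 0.7726

0.7726


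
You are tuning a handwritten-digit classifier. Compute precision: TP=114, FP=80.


Precision = TP/(TP+FP)
= 114/(114+80)
= 114/194 = 58.76%

58.76%


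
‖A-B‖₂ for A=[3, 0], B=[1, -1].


d = √((3-1)² + (0+ 1)²)
  = √(4 + 1)
  = √5 = 2.2361

2.2361


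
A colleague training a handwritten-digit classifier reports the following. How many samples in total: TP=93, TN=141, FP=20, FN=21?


Total = TP + TN + FP + FN
= 93 + 141 + 20 + 21
= 275
(Predicted positive: 113, predicted negative: 162)

275


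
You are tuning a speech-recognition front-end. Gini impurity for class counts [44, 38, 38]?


Probabilities: [44/120, 38/120, 38/120] ≈ [0.3667, 0.3167, 0.3167]
Σpᵢ² = (1936 + 1444 + 1444)/120² = 4824/14400
Gini = 1 - Σpᵢ² = 1 - 4824/14400 = 0.665

0.665


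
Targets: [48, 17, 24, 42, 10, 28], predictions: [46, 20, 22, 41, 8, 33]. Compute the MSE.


Squared errors: (48-46)²=4, (17-20)²=9, (24-22)²=4, (42-41)²=1, (10-8)²=4, (28-33)²=25
Sum = 47
MSE = 47/6 = 47/6

47/6


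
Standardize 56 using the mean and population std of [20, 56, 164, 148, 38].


μ = 85.2, σ = 59.1351
z = (56 - 85.2)/59.1351 = -0.4938

-0.4938


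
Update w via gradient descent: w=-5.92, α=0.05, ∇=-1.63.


w_new = w - α·∇
= -5.92 - 0.05·-1.63
= -5.92 + 0.0815
= -5.8385

-5.8385


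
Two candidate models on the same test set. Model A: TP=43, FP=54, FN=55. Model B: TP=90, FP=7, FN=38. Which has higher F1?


Model A: P=43/97=0.4433, R=43/98=0.4388, F1=2PR/(P+R)=2TP/(2TP+FP+FN)=86/195=0.441
Model B: P=90/97=0.9278, R=90/128=0.7031, F1=2PR/(P+R)=2TP/(2TP+FP+FN)=180/225=0.8
0.441 < 0.8 → Model B

Model B


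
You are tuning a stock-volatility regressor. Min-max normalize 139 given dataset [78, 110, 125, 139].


min=78, max=139
(139-78)/(139-78) = 61/61 = 1.0

1.0


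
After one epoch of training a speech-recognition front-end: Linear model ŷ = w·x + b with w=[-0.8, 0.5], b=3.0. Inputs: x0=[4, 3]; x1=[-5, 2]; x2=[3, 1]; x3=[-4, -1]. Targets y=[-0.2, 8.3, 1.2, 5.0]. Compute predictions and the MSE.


ŷ0 = (-0.8)·(4) + (0.5)·(3) + 3.0 = 1.3
ŷ1 = (-0.8)·(-5) + (0.5)·(2) + 3.0 = 8.0
ŷ2 = (-0.8)·(3) + (0.5)·(1) + 3.0 = 1.1
ŷ3 = (-0.8)·(-4) + (0.5)·(-1) + 3.0 = 5.7
errors² = [2.25, 0.09, 0.01, 0.49]
MSE = 2.8400/4 = 0.71

0.71


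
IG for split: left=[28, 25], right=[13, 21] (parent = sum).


Parent = [41, 46], H_parent = 0.9976
H_left = 0.9977 (n=53), H_right = 0.9597 (n=34)
H_children = (53/87)·0.9977 + (34/87)·0.9597 = 0.9828
IG = 0.9976 - 0.9828 = 0.0148

0.0148


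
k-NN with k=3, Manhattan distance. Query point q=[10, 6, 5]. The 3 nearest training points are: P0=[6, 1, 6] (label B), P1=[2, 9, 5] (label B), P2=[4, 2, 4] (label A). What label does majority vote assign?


d(q,P0) = 10  (label B)
d(q,P1) = 11  (label B)
d(q,P2) = 11  (label A)
Votes: A=1, B=2
Majority → B

B


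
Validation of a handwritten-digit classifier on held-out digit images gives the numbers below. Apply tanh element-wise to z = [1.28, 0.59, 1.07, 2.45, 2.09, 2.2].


tanh(1.28) = 0.8565
tanh(0.59) = 0.5299
tanh(1.07) = 0.7895
tanh(2.45) = 0.9852
tanh(2.09) = 0.9699
tanh(2.2) = 0.9757
result = [0.8565, 0.5299, 0.7895, 0.9852, 0.9699, 0.9757]

[0.8565, 0.5299, 0.7895, 0.9852, 0.9699, 0.9757]


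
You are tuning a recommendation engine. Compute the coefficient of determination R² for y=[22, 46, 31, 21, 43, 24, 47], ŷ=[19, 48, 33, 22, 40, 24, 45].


ȳ = 33.4286
SS_res = Σ(y-ŷ)² = 31
SS_tot = Σ(y-ȳ)² = 813.71
R² = 1 - SS_res/SS_tot = 1 - 0.0381 = 0.9619

0.9619


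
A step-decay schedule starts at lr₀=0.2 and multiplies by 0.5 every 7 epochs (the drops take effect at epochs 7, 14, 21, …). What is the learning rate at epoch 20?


n_drops = ⌊20/7⌋ = 2
lr = 0.2·0.5^2 = 0.2·0.25 = 0.05

0.05


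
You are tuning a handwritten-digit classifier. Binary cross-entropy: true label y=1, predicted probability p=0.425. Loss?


BCE = -[y·ln(p) + (1-y)·ln(1-p)]
= -1·ln(0.425) - 0
= -ln(0.425) = 0.8557

0.8557


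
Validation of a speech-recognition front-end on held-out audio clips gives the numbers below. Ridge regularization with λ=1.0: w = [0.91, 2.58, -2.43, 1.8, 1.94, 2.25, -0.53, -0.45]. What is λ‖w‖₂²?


‖w‖₂² = (0.91)² + (2.58)² + (-2.43)² + (1.8)² + (1.94)² + (2.25)² + (-0.53)² + (-0.45)²
     = 0.8281 + 6.6564 + 5.9049 + 3.24 + 3.7636 + 5.0625 + 0.2809 + 0.2025
     = 25.9389
λ·‖w‖₂² = 1.0·25.9389 = 25.9389

25.9389


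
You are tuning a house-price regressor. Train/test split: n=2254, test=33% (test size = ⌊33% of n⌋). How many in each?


Test = ⌊2254·33/100⌋ = 743
Train = 2254 - 743 = 1511

Train: 1511, Test: 743


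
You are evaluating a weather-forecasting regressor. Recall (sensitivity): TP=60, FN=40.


Recall = TP/(TP+FN)
= 60/(60+40)
= 60/100 = 60.0%

60.0%


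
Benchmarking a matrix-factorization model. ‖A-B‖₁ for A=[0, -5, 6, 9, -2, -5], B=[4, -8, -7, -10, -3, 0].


d = |0-4| + |-5+ 8| + |6+ 7| + |9+ 10| + |-2+ 3| + |-5-0|
  = 4 + 3 + 13 + 19 + 1 + 5
  = 45

45


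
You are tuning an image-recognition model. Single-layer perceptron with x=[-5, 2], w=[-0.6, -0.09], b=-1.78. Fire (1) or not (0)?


z = (-5)·(-0.6) + (2)·(-0.09) - 1.78
  = 1.04
step(z) = 1 (z≥0)

1


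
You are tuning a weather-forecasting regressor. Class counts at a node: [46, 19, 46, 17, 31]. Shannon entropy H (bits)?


Probabilities: [46/159, 19/159, 46/159, 17/159, 31/159] ≈ [0.2893, 0.1195, 0.2893, 0.1069, 0.195]
H = -((46/159)·log₂(46/159) + (19/159)·log₂(19/159) + (46/159)·log₂(46/159) + (17/159)·log₂(17/159) + (31/159)·log₂(31/159))
  = 2.2063 bits

2.2063 bits


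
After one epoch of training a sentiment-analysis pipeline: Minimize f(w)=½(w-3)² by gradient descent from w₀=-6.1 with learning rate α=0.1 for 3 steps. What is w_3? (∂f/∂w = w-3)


step 1: grad = -6.1-3 = -9.1; w = -6.1 - 0.1·(-9.1) = -5.19
step 2: grad = -5.19-3 = -8.19; w = -5.19 - 0.1·(-8.19) = -4.371
step 3: grad = -4.371-3 = -7.371; w = -4.371 - 0.1·(-7.371) = -3.6339

-3.6339


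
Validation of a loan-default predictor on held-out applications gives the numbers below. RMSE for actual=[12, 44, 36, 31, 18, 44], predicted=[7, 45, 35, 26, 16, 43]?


MSE = 57/6 = 9.5
RMSE = √(57/6) = 3.0822

3.0822


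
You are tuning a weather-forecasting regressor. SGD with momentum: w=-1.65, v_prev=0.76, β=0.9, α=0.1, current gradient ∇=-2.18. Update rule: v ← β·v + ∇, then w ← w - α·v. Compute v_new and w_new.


v_new = 0.9·0.76 - 2.18 = 0.684 - 2.18 = -1.496
w_new = -1.65 - 0.1·-1.496 = -1.65 + 0.1496 = -1.5004

v_new=-1.496, w_new=-1.5004


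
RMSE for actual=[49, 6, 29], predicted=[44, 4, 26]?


MSE = 38/3 = 12.6667
RMSE = √(38/3) = 3.559

3.559


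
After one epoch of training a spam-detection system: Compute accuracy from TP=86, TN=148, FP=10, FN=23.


Accuracy = (TP+TN)/(TP+TN+FP+FN)
= (86+148)/(267)
= 234/267 = 87.64%

87.64%


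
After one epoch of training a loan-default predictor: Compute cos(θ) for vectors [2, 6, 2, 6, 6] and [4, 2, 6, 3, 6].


A·B = 2·4 + 6·2 + 2·6 + 6·3 + 6·6 = 86
‖A‖ = √116 = 10.7703, ‖B‖ = √101 = 10.0499
cos = 86/(√116·√101) = 86/√11716 = 0.7945

0.7945
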